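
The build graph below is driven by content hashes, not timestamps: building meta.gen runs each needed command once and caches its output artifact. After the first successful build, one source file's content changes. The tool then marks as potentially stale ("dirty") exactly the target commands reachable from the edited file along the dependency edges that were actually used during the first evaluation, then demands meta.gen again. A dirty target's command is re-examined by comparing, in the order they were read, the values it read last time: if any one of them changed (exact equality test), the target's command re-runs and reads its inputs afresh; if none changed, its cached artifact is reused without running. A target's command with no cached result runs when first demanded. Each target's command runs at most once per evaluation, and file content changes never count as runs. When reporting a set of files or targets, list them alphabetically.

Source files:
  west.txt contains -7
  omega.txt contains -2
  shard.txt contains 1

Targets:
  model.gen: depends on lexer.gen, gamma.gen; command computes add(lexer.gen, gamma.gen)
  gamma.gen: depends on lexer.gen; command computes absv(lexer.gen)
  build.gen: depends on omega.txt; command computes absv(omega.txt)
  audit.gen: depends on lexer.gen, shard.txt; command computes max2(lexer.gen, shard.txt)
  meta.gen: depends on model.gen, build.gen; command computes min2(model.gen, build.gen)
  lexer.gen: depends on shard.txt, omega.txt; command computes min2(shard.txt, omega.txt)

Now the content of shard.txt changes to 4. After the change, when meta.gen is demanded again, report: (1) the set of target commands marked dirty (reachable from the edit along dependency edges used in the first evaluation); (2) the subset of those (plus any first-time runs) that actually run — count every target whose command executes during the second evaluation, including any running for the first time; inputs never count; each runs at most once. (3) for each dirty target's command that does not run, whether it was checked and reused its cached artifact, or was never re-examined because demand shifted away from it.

Dirty set: gamma.gen, lexer.gen, meta.gen, model.gen.
Run set: lexer.gen (1 run).
Re-examined without running (cache reused): gamma.gen, meta.gen, model.gen.
The important point: lexer.gen recomputes to an identical value, and the output ends up unchanged.

Initial pass — values computed on the first demand:
  build.gen = absv(-2) = 2
  lexer.gen = min2(1, -2) = -2
  gamma.gen = absv(-2) = 2
  model.gen = add(-2, 2) = 0
  meta.gen = min2(0, 2) = 0

Second demand — change propagation:
  lexer.gen: re-runs because shard.txt 1->4; new result -2 (unchanged).
  gamma.gen: re-examined; everything it read last time is the same (lexer.gen unchanged) — cache 2 kept, no run.
  model.gen: re-examined; everything it read last time is the same (lexer.gen unchanged, gamma.gen unchanged) — cache 0 kept, no run.
  meta.gen: re-examined; everything it read last time is the same (model.gen unchanged, build.gen unchanged) — cache 0 kept, no run.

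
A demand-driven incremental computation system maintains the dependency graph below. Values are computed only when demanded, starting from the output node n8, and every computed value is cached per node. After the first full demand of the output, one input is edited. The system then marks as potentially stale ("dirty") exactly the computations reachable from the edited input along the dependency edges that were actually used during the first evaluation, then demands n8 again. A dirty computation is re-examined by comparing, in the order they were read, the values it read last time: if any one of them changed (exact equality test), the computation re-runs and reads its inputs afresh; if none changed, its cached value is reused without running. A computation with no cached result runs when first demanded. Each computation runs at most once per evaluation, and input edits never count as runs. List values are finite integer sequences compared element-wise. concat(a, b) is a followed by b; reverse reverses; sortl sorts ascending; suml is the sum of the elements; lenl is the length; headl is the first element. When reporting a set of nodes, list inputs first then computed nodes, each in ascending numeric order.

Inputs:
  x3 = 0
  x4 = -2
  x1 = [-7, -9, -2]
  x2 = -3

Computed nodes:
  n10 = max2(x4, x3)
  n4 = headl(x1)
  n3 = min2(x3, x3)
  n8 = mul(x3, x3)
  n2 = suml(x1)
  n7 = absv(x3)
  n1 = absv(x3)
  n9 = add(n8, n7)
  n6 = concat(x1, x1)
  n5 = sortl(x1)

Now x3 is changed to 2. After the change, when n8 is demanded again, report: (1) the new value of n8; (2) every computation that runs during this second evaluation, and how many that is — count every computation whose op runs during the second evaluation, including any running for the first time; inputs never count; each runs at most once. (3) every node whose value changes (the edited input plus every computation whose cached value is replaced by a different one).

First evaluation (everything demanded from the output):
  n8 = mul(0, 0) = 0

Propagation after the edit:
  n8: runs — x3 0->2; x3 0->2; result 4.

New value of n8: 4.
Computations that run: n8 — 1 in total.
Values that change: x3, n8.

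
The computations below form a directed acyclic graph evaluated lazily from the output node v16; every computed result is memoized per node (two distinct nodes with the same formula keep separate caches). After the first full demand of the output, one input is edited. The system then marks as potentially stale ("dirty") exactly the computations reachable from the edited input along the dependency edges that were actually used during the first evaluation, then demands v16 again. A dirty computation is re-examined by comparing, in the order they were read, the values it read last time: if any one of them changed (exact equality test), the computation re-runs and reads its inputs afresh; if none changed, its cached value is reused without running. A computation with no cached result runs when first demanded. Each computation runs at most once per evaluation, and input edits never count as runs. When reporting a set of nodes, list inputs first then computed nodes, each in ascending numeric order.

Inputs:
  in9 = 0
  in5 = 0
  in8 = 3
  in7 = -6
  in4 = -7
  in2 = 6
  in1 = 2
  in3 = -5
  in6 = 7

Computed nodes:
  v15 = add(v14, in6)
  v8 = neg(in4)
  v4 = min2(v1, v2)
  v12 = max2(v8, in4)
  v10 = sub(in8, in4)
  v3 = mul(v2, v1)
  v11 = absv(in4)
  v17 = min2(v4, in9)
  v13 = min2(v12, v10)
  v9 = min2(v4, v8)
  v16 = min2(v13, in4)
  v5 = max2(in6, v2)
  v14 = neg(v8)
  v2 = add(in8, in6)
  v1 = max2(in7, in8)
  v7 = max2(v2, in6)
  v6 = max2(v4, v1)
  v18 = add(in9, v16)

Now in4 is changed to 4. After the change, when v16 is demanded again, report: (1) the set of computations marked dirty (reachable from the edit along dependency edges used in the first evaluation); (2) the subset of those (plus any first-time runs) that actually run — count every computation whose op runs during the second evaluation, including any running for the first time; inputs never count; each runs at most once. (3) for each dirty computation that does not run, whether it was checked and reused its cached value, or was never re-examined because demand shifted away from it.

First demand of the output computes:
  v8 = neg(-7) = 7
  v10 = sub(3, -7) = 10
  v12 = max2(7, -7) = 7
  v13 = min2(7, 10) = 7
  v16 = min2(7, -7) = -7

After the edit, cleaning proceeds:
  v8: a read changed (in4 -7->4) — executes, giving -4.
  v10: a read changed (in4 -7->4) — executes, giving -1.
  v12: a read changed (v8 7->-4; in4 -7->4) — executes, giving 4.
  v13: a read changed (v12 7->4; v10 10->-1) — executes, giving -1.
  v16: a read changed (v13 7->-1; in4 -7->4) — executes, giving -1.

The edit dirties: v8, v10, v12, v13, v16.
5 computations run: v8, v10, v12, v13, v16.
No dirty computation escaped a run.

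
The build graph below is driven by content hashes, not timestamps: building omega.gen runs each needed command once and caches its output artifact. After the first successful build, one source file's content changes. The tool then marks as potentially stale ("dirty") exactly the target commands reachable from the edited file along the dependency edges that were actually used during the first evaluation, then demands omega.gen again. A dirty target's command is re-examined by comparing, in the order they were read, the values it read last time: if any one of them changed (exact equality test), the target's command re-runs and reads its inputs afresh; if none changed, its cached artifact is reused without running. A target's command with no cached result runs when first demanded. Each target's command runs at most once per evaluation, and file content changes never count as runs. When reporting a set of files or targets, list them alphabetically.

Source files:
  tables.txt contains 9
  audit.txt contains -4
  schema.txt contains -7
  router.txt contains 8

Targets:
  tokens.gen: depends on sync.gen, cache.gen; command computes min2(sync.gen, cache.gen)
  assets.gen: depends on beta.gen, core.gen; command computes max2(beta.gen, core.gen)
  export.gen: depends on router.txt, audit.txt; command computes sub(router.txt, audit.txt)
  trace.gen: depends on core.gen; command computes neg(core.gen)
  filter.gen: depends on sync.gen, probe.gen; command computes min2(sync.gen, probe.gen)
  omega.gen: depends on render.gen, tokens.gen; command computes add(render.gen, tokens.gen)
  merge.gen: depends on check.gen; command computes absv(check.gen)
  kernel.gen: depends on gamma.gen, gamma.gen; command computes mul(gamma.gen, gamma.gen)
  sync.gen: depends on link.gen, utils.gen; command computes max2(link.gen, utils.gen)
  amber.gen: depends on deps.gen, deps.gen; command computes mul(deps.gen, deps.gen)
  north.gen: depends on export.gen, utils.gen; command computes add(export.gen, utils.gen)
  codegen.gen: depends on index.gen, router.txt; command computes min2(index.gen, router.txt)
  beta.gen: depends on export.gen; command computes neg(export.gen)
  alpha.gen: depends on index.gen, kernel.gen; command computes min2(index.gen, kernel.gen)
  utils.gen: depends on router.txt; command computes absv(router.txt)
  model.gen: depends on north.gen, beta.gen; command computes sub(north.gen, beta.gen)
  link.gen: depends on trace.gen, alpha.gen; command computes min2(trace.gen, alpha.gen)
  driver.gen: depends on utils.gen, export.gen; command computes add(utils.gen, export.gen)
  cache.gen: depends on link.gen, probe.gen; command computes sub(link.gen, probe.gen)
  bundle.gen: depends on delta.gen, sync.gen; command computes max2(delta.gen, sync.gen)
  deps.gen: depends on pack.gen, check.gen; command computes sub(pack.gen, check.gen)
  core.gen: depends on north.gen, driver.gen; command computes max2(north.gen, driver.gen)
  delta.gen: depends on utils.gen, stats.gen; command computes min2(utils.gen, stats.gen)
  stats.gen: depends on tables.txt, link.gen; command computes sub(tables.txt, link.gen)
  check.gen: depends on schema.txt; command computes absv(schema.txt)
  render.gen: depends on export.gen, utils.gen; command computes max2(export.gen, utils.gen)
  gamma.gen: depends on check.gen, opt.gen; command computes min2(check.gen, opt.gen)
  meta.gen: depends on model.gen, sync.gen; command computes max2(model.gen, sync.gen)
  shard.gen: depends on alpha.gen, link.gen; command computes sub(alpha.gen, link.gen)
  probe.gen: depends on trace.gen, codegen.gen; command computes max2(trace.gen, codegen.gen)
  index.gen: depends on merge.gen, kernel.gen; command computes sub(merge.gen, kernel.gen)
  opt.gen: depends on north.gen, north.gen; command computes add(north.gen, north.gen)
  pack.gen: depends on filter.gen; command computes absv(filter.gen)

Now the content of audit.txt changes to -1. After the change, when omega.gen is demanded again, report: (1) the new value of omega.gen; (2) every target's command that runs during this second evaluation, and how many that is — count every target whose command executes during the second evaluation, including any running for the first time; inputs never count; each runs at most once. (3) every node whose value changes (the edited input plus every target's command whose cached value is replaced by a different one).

omega.gen now evaluates to -16.
Run set: cache.gen, core.gen, driver.gen, export.gen, gamma.gen, link.gen, north.gen, omega.gen, opt.gen, probe.gen, render.gen, tokens.gen, trace.gen (13 run).
Changed values: audit.txt, cache.gen, core.gen, driver.gen, export.gen, north.gen, omega.gen, opt.gen, probe.gen, render.gen, tokens.gen, trace.gen.
The important point: at kernel.gen every value read last time is unchanged, so the dirty flag clears without a run.

Initial pass — values computed on the first demand:
  check.gen = absv(-7) = 7
  export.gen = sub(8, -4) = 12
  merge.gen = absv(7) = 7
  utils.gen = absv(8) = 8
  driver.gen = add(8, 12) = 20
  north.gen = add(12, 8) = 20
  core.gen = max2(20, 20) = 20
  opt.gen = add(20, 20) = 40
  gamma.gen = min2(7, 40) = 7
  kernel.gen = mul(7, 7) = 49
  index.gen = sub(7, 49) = -42
  alpha.gen = min2(-42, 49) = -42
  codegen.gen = min2(-42, 8) = -42
  render.gen = max2(12, 8) = 12
  trace.gen = neg(20) = -20
  link.gen = min2(-20, -42) = -42
  probe.gen = max2(-20, -42) = -20
  cache.gen = sub(-42, -20) = -22
  sync.gen = max2(-42, 8) = 8
  tokens.gen = min2(8, -22) = -22
  omega.gen = add(12, -22) = -10

Second demand — change propagation:
  export.gen: re-runs because audit.txt -4->-1; new result 9.
  driver.gen: re-runs because export.gen 12->9; new result 17.
  north.gen: re-runs because export.gen 12->9; new result 17.
  core.gen: re-runs because north.gen 20->17; driver.gen 20->17; new result 17.
  opt.gen: re-runs because north.gen 20->17; north.gen 20->17; new result 34.
  gamma.gen: re-runs because opt.gen 40->34; new result 7 (unchanged).
  kernel.gen: re-examined; everything it read last time is the same (gamma.gen unchanged, gamma.gen unchanged) — cache 49 kept, no run.
  index.gen: re-examined; everything it read last time is the same (merge.gen unchanged, kernel.gen unchanged) — cache -42 kept, no run.
  alpha.gen: re-examined; everything it read last time is the same (index.gen unchanged, kernel.gen unchanged) — cache -42 kept, no run.
  codegen.gen: re-examined; everything it read last time is the same (index.gen unchanged, router.txt unchanged) — cache -42 kept, no run.
  render.gen: re-runs because export.gen 12->9; new result 9.
  trace.gen: re-runs because core.gen 20->17; new result -17.
  link.gen: re-runs because trace.gen -20->-17; new result -42 (unchanged).
  probe.gen: re-runs because trace.gen -20->-17; new result -17.
  cache.gen: re-runs because probe.gen -20->-17; new result -25.
  sync.gen: re-examined; everything it read last time is the same (link.gen unchanged, utils.gen unchanged) — cache 8 kept, no run.
  tokens.gen: re-runs because cache.gen -22->-25; new result -25.
  omega.gen: re-runs because render.gen 12->9; tokens.gen -22->-25; new result -16.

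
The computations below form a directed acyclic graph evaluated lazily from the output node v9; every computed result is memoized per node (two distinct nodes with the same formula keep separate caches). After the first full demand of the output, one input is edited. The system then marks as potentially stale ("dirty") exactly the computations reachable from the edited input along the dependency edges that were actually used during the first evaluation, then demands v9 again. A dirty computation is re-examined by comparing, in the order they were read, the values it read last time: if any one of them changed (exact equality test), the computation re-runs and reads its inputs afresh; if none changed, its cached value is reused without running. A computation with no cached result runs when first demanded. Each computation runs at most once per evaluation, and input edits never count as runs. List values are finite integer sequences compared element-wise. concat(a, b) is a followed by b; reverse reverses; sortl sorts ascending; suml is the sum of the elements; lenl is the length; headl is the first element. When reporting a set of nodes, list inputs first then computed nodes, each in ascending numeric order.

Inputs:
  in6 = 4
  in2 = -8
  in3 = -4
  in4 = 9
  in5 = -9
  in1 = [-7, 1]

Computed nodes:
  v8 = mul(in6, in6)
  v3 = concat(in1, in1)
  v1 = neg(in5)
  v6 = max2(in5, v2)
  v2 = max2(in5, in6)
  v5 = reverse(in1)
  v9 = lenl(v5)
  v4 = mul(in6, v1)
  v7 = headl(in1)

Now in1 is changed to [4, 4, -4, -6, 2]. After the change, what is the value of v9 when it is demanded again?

First demand of the output computes:
  v5 = reverse([-7, 1]) = [1, -7]
  v9 = lenl([1, -7]) = 2

After the edit, cleaning proceeds:
  v5: a read changed (in1 [-7, 1]->[4, 4, -4, -6, 2]) — executes, giving [2, -6, -4, 4, 4].
  v9: a read changed (v5 [1, -7]->[2, -6, -4, 4, 4]) — executes, giving 5.

Demanding v9 again yields 5.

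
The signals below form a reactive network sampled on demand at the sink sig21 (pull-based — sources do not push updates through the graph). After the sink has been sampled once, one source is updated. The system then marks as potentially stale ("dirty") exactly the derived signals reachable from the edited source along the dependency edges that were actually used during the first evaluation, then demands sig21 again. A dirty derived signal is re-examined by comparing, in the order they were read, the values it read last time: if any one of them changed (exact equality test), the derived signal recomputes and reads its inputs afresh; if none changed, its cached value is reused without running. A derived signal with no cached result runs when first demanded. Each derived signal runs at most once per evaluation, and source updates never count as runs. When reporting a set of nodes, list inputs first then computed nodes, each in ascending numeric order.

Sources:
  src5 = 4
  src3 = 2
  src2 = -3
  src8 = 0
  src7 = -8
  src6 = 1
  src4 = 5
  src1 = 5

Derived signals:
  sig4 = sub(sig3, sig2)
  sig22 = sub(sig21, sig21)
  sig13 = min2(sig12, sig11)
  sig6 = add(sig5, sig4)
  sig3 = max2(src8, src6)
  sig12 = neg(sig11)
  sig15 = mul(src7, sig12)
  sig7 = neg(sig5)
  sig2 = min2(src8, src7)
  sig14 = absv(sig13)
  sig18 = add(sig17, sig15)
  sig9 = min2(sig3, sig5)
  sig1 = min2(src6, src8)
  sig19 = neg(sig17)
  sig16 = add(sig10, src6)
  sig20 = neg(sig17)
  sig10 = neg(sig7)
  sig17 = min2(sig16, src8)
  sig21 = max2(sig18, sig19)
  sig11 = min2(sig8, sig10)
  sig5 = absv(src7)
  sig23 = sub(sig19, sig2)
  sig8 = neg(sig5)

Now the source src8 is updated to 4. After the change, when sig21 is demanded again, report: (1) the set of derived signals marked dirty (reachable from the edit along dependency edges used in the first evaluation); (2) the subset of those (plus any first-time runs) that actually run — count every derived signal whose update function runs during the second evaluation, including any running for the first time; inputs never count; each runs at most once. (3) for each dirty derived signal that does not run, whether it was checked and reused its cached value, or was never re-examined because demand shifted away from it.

Dirty set: sig17, sig18, sig19, sig21.
Run set: sig17, sig18, sig19, sig21 (4 run).
All dirty derived signals ended up running.

Initial pass — values computed on the first demand:
  sig5 = absv(-8) = 8
  sig7 = neg(8) = -8
  sig8 = neg(8) = -8
  sig10 = neg(-8) = 8
  sig11 = min2(-8, 8) = -8
  sig12 = neg(-8) = 8
  sig15 = mul(-8, 8) = -64
  sig16 = add(8, 1) = 9
  sig17 = min2(9, 0) = 0
  sig18 = add(0, -64) = -64
  sig19 = neg(0) = 0
  sig21 = max2(-64, 0) = 0

Second demand — change propagation:
  sig17: re-runs because src8 0->4; new result 4.
  sig18: re-runs because sig17 0->4; new result -60.
  sig19: re-runs because sig17 0->4; new result -4.
  sig21: re-runs because sig18 -64->-60; sig19 0->-4; new result -4.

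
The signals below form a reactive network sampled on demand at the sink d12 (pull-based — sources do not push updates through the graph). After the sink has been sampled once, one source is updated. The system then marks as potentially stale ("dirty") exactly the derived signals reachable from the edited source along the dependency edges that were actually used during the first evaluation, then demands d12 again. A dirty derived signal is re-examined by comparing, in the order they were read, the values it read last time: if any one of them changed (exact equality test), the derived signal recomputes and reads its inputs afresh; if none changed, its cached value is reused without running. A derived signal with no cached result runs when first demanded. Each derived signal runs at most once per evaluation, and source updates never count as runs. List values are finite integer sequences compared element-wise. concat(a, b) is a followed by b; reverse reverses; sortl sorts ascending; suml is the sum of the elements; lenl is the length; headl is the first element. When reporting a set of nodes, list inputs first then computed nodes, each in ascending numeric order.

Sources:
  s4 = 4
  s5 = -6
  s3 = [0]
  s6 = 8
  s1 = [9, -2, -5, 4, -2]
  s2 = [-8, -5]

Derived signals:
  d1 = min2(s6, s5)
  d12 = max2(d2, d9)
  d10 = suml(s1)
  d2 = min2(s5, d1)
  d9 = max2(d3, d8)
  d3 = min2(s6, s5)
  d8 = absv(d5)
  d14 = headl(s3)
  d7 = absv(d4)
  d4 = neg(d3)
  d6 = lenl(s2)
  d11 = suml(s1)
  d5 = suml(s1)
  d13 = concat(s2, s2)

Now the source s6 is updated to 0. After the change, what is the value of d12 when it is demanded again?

d12 now evaluates to 4.
The important point: at d2 every value read last time is unchanged, so the dirty flag clears without a run.

Initial pass — values computed on the first demand:
  d1 = min2(8, -6) = -6
  d2 = min2(-6, -6) = -6
  d3 = min2(8, -6) = -6
  d5 = suml([9, -2, -5, 4, -2]) = 4
  d8 = absv(4) = 4
  d9 = max2(-6, 4) = 4
  d12 = max2(-6, 4) = 4

Second demand — change propagation:
  d1: re-runs because s6 8->0; new result -6 (unchanged).
  d2: re-examined; everything it read last time is the same (s5 unchanged, d1 unchanged) — cache -6 kept, no run.
  d3: re-runs because s6 8->0; new result -6 (unchanged).
  d9: re-examined; everything it read last time is the same (d3 unchanged, d8 unchanged) — cache 4 kept, no run.
  d12: re-examined; everything it read last time is the same (d2 unchanged, d9 unchanged) — cache 4 kept, no run.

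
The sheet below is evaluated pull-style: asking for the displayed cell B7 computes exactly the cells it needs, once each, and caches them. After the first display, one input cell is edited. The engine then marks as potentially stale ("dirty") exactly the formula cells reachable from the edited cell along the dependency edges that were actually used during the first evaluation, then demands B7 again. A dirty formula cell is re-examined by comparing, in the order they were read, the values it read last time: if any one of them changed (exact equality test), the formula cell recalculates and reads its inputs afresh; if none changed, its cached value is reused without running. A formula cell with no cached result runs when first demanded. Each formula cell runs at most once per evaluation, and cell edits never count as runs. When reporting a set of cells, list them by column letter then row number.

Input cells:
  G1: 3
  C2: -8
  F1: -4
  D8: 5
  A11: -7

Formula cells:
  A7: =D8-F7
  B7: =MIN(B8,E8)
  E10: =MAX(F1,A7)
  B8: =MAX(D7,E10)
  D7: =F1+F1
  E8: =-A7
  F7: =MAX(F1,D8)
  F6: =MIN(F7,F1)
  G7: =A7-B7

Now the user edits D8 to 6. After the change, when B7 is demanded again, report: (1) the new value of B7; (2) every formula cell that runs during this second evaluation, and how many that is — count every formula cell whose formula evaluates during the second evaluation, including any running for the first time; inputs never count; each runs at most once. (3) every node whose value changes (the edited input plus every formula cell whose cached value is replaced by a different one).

First demand of the output computes:
  D7 = -4 + -4 = -8
  F7 = MAX(-4, 5) = 5
  A7 = 5 - 5 = 0
  E8 = -(0) = 0
  E10 = MAX(-4, 0) = 0
  B8 = MAX(-8, 0) = 0
  B7 = MIN(0, 0) = 0

After the edit, cleaning proceeds:
  F7: a read changed (D8 5->6) — executes, giving 6.
  A7: a read changed (D8 5->6; F7 5->6) — executes, giving 0 — identical to its old value.
  E8: dirty, but its reads are unchanged (A7 unchanged); cached 0 stands.
  E10: dirty, but its reads are unchanged (F1 unchanged, A7 unchanged); cached 0 stands.
  B8: dirty, but its reads are unchanged (D7 unchanged, E10 unchanged); cached 0 stands.
  B7: dirty, but its reads are unchanged (B8 unchanged, E8 unchanged); cached 0 stands.

Note the absorption at A7: it re-runs yet its value is the same, leaving the output's value untouched.

Demanding B7 again yields 0.
2 formula cells run: A7, F7.
The nodes whose values change: D8, F7.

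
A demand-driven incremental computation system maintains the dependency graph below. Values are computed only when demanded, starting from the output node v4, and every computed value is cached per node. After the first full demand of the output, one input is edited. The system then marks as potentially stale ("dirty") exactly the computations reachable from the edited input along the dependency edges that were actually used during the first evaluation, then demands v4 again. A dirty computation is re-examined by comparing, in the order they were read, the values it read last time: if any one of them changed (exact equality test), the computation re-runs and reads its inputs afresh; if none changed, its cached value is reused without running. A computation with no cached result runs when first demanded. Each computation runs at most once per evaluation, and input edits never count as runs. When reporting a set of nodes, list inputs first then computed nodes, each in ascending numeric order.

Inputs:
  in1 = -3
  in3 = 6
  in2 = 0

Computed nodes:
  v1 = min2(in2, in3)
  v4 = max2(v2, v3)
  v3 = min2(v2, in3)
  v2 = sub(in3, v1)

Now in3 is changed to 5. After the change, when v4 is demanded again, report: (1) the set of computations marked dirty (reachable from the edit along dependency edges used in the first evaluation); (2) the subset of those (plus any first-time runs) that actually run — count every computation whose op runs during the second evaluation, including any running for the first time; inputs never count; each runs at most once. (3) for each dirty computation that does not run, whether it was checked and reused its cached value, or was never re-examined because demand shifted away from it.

First evaluation (everything demanded from the output):
  v1 = min2(0, 6) = 0
  v2 = sub(6, 0) = 6
  v3 = min2(6, 6) = 6
  v4 = max2(6, 6) = 6

Propagation after the edit:
  v1: runs — in3 6->5; result 0 (same value as before).
  v2: runs — in3 6->5; result 5.
  v3: runs — v2 6->5; in3 6->5; result 5.
  v4: runs — v2 6->5; v3 6->5; result 5.

Marked dirty: v1, v2, v3, v4.
Computations that run: v1, v2, v3, v4 — 4 in total.
Every dirty computation ran.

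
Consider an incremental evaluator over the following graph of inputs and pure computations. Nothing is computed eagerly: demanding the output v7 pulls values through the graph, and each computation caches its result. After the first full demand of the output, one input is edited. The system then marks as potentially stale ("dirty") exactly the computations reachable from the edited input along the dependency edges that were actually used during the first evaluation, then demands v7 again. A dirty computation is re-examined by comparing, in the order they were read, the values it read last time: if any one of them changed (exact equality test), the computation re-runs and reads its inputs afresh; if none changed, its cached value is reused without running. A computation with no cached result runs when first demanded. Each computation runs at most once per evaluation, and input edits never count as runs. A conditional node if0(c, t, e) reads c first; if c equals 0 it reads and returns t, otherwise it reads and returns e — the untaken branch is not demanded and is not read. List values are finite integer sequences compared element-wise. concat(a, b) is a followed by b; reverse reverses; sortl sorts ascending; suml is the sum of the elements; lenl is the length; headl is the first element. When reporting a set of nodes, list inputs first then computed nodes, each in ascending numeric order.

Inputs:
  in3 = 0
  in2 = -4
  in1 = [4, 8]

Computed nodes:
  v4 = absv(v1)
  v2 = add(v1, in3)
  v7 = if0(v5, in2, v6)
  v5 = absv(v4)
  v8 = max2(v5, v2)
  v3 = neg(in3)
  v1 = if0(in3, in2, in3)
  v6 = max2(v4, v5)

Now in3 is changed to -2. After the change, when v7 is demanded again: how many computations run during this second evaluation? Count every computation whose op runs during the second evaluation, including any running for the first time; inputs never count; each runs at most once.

Initial pass — values computed on the first demand:
  v1 = if0(in3=0 -> then branch in2) = -4
  v4 = absv(-4) = 4
  v5 = absv(4) = 4
  v6 = max2(4, 4) = 4
  v7 = if0(v5=4 -> else branch v6) = 4

Second demand — change propagation:
  v1: re-runs because in3 0->-2; new result -2.
  v4: re-runs because v1 -4->-2; new result 2.
  v5: re-runs because v4 4->2; new result 2.
  v6: re-runs because v4 4->2; v5 4->2; new result 2.
  v7: re-runs because v5 4->2; v6 4->2; new result 2.

Run set: v1, v4, v5, v6, v7 (5 run).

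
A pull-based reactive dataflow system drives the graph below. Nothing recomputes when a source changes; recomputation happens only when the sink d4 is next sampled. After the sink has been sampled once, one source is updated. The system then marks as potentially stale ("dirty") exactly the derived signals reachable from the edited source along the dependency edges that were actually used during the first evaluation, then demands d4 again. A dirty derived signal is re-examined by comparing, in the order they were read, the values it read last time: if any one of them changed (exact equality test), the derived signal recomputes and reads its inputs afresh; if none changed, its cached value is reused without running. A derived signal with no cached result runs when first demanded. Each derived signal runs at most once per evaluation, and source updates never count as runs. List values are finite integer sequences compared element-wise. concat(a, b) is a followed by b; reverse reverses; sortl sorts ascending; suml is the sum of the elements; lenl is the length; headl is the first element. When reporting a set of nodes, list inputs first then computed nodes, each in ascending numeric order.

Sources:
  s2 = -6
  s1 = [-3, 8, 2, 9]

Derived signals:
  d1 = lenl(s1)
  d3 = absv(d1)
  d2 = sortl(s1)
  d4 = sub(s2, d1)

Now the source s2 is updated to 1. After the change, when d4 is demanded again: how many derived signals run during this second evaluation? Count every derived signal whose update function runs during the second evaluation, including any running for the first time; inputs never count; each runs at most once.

Derived signals that run: d4 — 1 in total.

First evaluation (everything demanded from the output):
  d1 = lenl([-3, 8, 2, 9]) = 4
  d4 = sub(-6, 4) = -10

Propagation after the edit:
  d4: runs — s2 -6->1; result -3.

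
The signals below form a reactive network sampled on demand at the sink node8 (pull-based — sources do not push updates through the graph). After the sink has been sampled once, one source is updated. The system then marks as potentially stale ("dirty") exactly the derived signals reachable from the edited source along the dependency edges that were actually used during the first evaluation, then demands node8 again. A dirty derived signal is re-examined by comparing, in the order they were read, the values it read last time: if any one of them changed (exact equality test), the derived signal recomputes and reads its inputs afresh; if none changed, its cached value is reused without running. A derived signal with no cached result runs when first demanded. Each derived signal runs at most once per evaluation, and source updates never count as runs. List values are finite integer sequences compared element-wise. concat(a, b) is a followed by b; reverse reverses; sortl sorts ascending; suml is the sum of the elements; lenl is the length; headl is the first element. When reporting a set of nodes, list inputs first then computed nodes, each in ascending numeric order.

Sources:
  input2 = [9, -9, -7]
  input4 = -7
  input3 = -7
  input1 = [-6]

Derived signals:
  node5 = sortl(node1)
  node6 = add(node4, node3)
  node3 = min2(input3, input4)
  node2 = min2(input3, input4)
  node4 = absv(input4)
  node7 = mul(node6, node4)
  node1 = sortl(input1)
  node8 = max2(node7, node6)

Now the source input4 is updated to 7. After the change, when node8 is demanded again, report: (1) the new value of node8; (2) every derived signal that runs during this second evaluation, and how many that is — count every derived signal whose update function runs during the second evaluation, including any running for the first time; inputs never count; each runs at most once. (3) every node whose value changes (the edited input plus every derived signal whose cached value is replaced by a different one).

node8 now evaluates to 0.
Run set: node3, node4 (2 run).
Changed values: input4.
The important point: at node6 every value read last time is unchanged, so the dirty flag clears without a run.

Initial pass — values computed on the first demand:
  node3 = min2(-7, -7) = -7
  node4 = absv(-7) = 7
  node6 = add(7, -7) = 0
  node7 = mul(0, 7) = 0
  node8 = max2(0, 0) = 0

Second demand — change propagation:
  node3: re-runs because input4 -7->7; new result -7 (unchanged).
  node4: re-runs because input4 -7->7; new result 7 (unchanged).
  node6: re-examined; everything it read last time is the same (node4 unchanged, node3 unchanged) — cache 0 kept, no run.
  node7: re-examined; everything it read last time is the same (node6 unchanged, node4 unchanged) — cache 0 kept, no run.
  node8: re-examined; everything it read last time is the same (node7 unchanged, node6 unchanged) — cache 0 kept, no run.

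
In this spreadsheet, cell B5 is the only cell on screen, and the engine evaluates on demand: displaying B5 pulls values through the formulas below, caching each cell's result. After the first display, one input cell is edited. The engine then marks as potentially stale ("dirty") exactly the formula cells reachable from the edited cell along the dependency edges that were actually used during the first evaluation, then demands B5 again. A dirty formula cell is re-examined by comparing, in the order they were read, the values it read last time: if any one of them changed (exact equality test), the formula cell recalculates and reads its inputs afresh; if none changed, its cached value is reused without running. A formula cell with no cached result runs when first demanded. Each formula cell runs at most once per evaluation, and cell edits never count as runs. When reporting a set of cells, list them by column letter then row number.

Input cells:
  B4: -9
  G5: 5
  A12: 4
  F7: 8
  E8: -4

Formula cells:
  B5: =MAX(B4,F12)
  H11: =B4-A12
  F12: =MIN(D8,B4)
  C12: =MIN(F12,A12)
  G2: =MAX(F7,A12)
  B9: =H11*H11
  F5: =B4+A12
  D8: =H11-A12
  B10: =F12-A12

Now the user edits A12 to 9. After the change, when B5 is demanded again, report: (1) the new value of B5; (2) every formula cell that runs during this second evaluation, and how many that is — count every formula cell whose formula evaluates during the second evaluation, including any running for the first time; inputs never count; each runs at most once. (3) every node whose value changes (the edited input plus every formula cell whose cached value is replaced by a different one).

Initial pass — values computed on the first demand:
  H11 = -9 - 4 = -13
  D8 = -13 - 4 = -17
  F12 = MIN(-17, -9) = -17
  B5 = MAX(-9, -17) = -9

Second demand — change propagation:
  H11: re-runs because A12 4->9; new result -18.
  D8: re-runs because H11 -13->-18; A12 4->9; new result -27.
  F12: re-runs because D8 -17->-27; new result -27.
  B5: re-runs because F12 -17->-27; new result -9 (unchanged).

B5 now evaluates to -9.
Run set: B5, D8, F12, H11 (4 run).
Changed values: A12, D8, F12, H11.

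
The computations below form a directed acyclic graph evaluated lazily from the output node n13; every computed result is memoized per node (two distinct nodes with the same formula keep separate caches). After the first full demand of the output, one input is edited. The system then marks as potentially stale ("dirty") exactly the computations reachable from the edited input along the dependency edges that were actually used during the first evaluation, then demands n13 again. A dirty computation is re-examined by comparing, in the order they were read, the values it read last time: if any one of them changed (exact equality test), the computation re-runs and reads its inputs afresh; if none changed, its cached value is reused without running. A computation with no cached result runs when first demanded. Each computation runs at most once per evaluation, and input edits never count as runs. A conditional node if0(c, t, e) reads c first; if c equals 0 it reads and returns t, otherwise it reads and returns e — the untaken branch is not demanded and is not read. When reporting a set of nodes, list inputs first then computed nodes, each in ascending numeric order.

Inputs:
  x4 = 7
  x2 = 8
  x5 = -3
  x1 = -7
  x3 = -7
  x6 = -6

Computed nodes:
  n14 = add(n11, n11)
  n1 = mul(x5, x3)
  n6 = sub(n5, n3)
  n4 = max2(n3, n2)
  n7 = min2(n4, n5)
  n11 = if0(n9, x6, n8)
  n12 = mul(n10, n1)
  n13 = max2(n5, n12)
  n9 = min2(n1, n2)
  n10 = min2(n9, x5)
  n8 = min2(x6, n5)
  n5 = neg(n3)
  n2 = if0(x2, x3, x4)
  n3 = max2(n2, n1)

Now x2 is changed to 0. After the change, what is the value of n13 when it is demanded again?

Demanding n13 again yields -21.
Note where the cutoff bites: n5 is checked, finds nothing changed, and keeps its cache.

First demand of the output computes:
  n1 = mul(-3, -7) = 21
  n2 = if0(x2=8 -> else branch x4) = 7
  n3 = max2(7, 21) = 21
  n5 = neg(21) = -21
  n9 = min2(21, 7) = 7
  n10 = min2(7, -3) = -3
  n12 = mul(-3, 21) = -63
  n13 = max2(-21, -63) = -21

After the edit, cleaning proceeds:
  n2: a read changed (x2 8->0) — executes, giving -7.
  n3: a read changed (n2 7->-7) — executes, giving 21 — identical to its old value.
  n5: dirty, but its reads are unchanged (n3 unchanged); cached -21 stands.
  n9: a read changed (n2 7->-7) — executes, giving -7.
  n10: a read changed (n9 7->-7) — executes, giving -7.
  n12: a read changed (n10 -3->-7) — executes, giving -147.
  n13: a read changed (n12 -63->-147) — executes, giving -21 — identical to its old value.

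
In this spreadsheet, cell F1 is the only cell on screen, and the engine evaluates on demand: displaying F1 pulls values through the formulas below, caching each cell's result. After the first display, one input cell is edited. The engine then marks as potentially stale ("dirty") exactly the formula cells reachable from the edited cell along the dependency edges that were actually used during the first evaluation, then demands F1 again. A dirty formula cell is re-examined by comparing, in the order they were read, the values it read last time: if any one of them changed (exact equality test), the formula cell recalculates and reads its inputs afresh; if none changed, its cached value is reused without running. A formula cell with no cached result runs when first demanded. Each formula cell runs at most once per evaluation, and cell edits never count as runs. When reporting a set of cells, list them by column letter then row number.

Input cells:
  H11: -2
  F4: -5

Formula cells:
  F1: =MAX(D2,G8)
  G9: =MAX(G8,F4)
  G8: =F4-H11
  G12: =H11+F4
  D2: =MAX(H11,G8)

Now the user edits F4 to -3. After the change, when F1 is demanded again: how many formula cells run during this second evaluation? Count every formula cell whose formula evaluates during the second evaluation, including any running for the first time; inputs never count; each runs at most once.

Initial pass — values computed on the first demand:
  G8 = -5 - -2 = -3
  D2 = MAX(-2, -3) = -2
  F1 = MAX(-2, -3) = -2

Second demand — change propagation:
  G8: re-runs because F4 -5->-3; new result -1.
  D2: re-runs because G8 -3->-1; new result -1.
  F1: re-runs because D2 -2->-1; G8 -3->-1; new result -1.

Run set: D2, F1, G8 (3 run).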